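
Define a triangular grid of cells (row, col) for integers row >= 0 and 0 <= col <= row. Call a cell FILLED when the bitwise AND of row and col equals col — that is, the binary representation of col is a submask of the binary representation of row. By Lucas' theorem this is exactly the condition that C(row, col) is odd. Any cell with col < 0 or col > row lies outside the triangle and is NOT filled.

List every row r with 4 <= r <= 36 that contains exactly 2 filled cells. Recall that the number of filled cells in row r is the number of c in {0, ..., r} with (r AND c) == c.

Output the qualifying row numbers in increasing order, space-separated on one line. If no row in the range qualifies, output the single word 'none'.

Row r has 2^popcount(r) filled cells, so we need popcount(r) = log2(2) = 1.
Scan r = 4..36 and keep those with exactly 1 one-bits:
r=4=100 popcount=1 -> KEEP
r=5=101 popcount=2 -> skip
r=6=110 popcount=2 -> skip
r=7=111 popcount=3 -> skip
r=8=1000 popcount=1 -> KEEP
r=9=1001 popcount=2 -> skip
r=10=1010 popcount=2 -> skip
r=11=1011 popcount=3 -> skip
r=12=1100 popcount=2 -> skip
r=13=1101 popcount=3 -> skip
r=14=1110 popcount=3 -> skip
r=15=1111 popcount=4 -> skip
r=16=10000 popcount=1 -> KEEP
r=17=10001 popcount=2 -> skip
r=18=10010 popcount=2 -> skip
r=19=10011 popcount=3 -> skip
r=20=10100 popcount=2 -> skip
r=21=10101 popcount=3 -> skip
r=22=10110 popcount=3 -> skip
r=23=10111 popcount=4 -> skip
r=24=11000 popcount=2 -> skip
r=25=11001 popcount=3 -> skip
r=26=11010 popcount=3 -> skip
r=27=11011 popcount=4 -> skip
r=28=11100 popcount=3 -> skip
r=29=11101 popcount=4 -> skip
r=30=11110 popcount=4 -> skip
r=31=11111 popcount=5 -> skip
r=32=100000 popcount=1 -> KEEP
r=33=100001 popcount=2 -> skip
r=34=100010 popcount=2 -> skip
r=35=100011 popcount=3 -> skip
r=36=100100 popcount=2 -> skip
Kept rows: 4 8 16 32

Answer: 4 8 16 32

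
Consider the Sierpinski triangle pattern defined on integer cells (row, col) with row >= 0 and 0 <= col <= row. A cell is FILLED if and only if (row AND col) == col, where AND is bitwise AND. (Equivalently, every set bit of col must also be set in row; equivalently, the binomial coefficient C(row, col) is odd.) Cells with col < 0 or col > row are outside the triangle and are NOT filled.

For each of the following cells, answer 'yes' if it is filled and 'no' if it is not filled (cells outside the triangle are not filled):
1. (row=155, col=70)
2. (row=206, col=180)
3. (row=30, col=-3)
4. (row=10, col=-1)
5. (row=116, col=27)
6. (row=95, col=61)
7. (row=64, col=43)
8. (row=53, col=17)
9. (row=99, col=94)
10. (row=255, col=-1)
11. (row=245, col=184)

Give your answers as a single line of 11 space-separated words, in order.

Answer: no no no no no no no yes no no no

Derivation:
(155,70): row=0b10011011, col=0b1000110, row AND col = 0b10 = 2; 2 != 70 -> empty
(206,180): row=0b11001110, col=0b10110100, row AND col = 0b10000100 = 132; 132 != 180 -> empty
(30,-3): col outside [0, 30] -> not filled
(10,-1): col outside [0, 10] -> not filled
(116,27): row=0b1110100, col=0b11011, row AND col = 0b10000 = 16; 16 != 27 -> empty
(95,61): row=0b1011111, col=0b111101, row AND col = 0b11101 = 29; 29 != 61 -> empty
(64,43): row=0b1000000, col=0b101011, row AND col = 0b0 = 0; 0 != 43 -> empty
(53,17): row=0b110101, col=0b10001, row AND col = 0b10001 = 17; 17 == 17 -> filled
(99,94): row=0b1100011, col=0b1011110, row AND col = 0b1000010 = 66; 66 != 94 -> empty
(255,-1): col outside [0, 255] -> not filled
(245,184): row=0b11110101, col=0b10111000, row AND col = 0b10110000 = 176; 176 != 184 -> empty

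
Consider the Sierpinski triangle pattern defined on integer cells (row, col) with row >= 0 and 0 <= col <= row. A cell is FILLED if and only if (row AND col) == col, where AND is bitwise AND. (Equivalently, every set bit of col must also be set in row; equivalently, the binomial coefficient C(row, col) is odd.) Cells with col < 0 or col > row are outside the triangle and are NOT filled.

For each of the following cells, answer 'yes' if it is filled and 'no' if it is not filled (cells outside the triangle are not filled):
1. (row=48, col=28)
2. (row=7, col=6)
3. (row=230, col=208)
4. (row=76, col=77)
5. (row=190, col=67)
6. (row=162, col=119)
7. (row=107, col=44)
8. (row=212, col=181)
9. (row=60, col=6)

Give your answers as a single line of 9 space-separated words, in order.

(48,28): row=0b110000, col=0b11100, row AND col = 0b10000 = 16; 16 != 28 -> empty
(7,6): row=0b111, col=0b110, row AND col = 0b110 = 6; 6 == 6 -> filled
(230,208): row=0b11100110, col=0b11010000, row AND col = 0b11000000 = 192; 192 != 208 -> empty
(76,77): col outside [0, 76] -> not filled
(190,67): row=0b10111110, col=0b1000011, row AND col = 0b10 = 2; 2 != 67 -> empty
(162,119): row=0b10100010, col=0b1110111, row AND col = 0b100010 = 34; 34 != 119 -> empty
(107,44): row=0b1101011, col=0b101100, row AND col = 0b101000 = 40; 40 != 44 -> empty
(212,181): row=0b11010100, col=0b10110101, row AND col = 0b10010100 = 148; 148 != 181 -> empty
(60,6): row=0b111100, col=0b110, row AND col = 0b100 = 4; 4 != 6 -> empty

Answer: no yes no no no no no no no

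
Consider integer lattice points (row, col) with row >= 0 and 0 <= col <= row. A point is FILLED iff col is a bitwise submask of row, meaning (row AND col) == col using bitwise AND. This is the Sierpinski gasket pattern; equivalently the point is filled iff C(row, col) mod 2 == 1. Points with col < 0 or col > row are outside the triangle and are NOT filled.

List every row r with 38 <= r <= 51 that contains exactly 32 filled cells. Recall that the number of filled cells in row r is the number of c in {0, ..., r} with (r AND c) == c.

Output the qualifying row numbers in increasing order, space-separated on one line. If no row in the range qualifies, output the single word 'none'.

Row r has 2^popcount(r) filled cells, so we need popcount(r) = log2(32) = 5.
Scan r = 38..51 and keep those with exactly 5 one-bits:
r=38=100110 popcount=3 -> skip
r=39=100111 popcount=4 -> skip
r=40=101000 popcount=2 -> skip
r=41=101001 popcount=3 -> skip
r=42=101010 popcount=3 -> skip
r=43=101011 popcount=4 -> skip
r=44=101100 popcount=3 -> skip
r=45=101101 popcount=4 -> skip
r=46=101110 popcount=4 -> skip
r=47=101111 popcount=5 -> KEEP
r=48=110000 popcount=2 -> skip
r=49=110001 popcount=3 -> skip
r=50=110010 popcount=3 -> skip
r=51=110011 popcount=4 -> skip
Kept rows: 47

Answer: 47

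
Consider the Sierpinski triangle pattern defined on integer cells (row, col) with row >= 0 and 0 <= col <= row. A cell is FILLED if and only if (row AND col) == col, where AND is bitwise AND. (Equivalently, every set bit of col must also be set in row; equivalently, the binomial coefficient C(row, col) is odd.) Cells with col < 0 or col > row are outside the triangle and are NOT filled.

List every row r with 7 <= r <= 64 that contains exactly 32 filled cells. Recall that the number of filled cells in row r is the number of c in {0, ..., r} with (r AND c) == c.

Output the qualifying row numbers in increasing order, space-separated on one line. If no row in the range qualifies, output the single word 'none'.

Answer: 31 47 55 59 61 62

Derivation:
Row r has 2^popcount(r) filled cells, so we need popcount(r) = log2(32) = 5.
Scan r = 7..64 and keep those with exactly 5 one-bits:
r=7=111 popcount=3 -> skip
r=8=1000 popcount=1 -> skip
r=9=1001 popcount=2 -> skip
r=10=1010 popcount=2 -> skip
r=11=1011 popcount=3 -> skip
r=12=1100 popcount=2 -> skip
r=13=1101 popcount=3 -> skip
r=14=1110 popcount=3 -> skip
r=15=1111 popcount=4 -> skip
r=16=10000 popcount=1 -> skip
r=17=10001 popcount=2 -> skip
r=18=10010 popcount=2 -> skip
r=19=10011 popcount=3 -> skip
r=20=10100 popcount=2 -> skip
r=21=10101 popcount=3 -> skip
r=22=10110 popcount=3 -> skip
r=23=10111 popcount=4 -> skip
r=24=11000 popcount=2 -> skip
r=25=11001 popcount=3 -> skip
r=26=11010 popcount=3 -> skip
r=27=11011 popcount=4 -> skip
r=28=11100 popcount=3 -> skip
r=29=11101 popcount=4 -> skip
r=30=11110 popcount=4 -> skip
r=31=11111 popcount=5 -> KEEP
r=32=100000 popcount=1 -> skip
r=33=100001 popcount=2 -> skip
r=34=100010 popcount=2 -> skip
r=35=100011 popcount=3 -> skip
r=36=100100 popcount=2 -> skip
r=37=100101 popcount=3 -> skip
r=38=100110 popcount=3 -> skip
r=39=100111 popcount=4 -> skip
r=40=101000 popcount=2 -> skip
r=41=101001 popcount=3 -> skip
r=42=101010 popcount=3 -> skip
r=43=101011 popcount=4 -> skip
r=44=101100 popcount=3 -> skip
r=45=101101 popcount=4 -> skip
r=46=101110 popcount=4 -> skip
r=47=101111 popcount=5 -> KEEP
r=48=110000 popcount=2 -> skip
r=49=110001 popcount=3 -> skip
r=50=110010 popcount=3 -> skip
r=51=110011 popcount=4 -> skip
r=52=110100 popcount=3 -> skip
r=53=110101 popcount=4 -> skip
r=54=110110 popcount=4 -> skip
r=55=110111 popcount=5 -> KEEP
r=56=111000 popcount=3 -> skip
r=57=111001 popcount=4 -> skip
r=58=111010 popcount=4 -> skip
r=59=111011 popcount=5 -> KEEP
r=60=111100 popcount=4 -> skip
r=61=111101 popcount=5 -> KEEP
r=62=111110 popcount=5 -> KEEP
r=63=111111 popcount=6 -> skip
r=64=1000000 popcount=1 -> skip
Kept rows: 31 47 55 59 61 62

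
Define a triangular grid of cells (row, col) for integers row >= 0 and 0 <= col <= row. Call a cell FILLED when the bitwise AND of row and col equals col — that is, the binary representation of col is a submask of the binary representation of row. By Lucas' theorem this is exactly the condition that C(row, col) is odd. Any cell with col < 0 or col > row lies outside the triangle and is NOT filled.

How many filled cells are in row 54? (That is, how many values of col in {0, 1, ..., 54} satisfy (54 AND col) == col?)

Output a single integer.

Answer: 16

Derivation:
54 in binary = 110110
popcount(54) = number of 1-bits in 110110 = 4
A col c satisfies (54 AND c) == c iff every set bit of c is also set in 54; each of the 4 set bits of 54 can independently be on or off in c.
count = 2^4 = 16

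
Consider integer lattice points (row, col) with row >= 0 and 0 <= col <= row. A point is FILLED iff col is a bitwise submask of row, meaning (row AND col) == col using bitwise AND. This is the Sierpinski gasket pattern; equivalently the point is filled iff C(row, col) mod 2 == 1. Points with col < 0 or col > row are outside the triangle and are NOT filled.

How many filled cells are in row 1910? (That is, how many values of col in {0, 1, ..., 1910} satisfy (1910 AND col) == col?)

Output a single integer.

Answer: 256

Derivation:
1910 in binary = 11101110110
popcount(1910) = number of 1-bits in 11101110110 = 8
A col c satisfies (1910 AND c) == c iff every set bit of c is also set in 1910; each of the 8 set bits of 1910 can independently be on or off in c.
count = 2^8 = 256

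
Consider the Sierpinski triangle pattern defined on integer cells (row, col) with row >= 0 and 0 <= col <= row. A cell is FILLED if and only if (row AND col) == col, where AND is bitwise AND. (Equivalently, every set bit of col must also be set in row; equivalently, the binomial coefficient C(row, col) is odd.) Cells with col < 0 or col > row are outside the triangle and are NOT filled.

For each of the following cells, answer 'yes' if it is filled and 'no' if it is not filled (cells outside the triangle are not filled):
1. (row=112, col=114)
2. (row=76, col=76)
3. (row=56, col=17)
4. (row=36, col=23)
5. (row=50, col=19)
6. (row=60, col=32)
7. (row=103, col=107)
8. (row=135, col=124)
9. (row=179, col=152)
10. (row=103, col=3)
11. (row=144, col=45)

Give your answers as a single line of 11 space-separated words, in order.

Answer: no yes no no no yes no no no yes no

Derivation:
(112,114): col outside [0, 112] -> not filled
(76,76): row=0b1001100, col=0b1001100, row AND col = 0b1001100 = 76; 76 == 76 -> filled
(56,17): row=0b111000, col=0b10001, row AND col = 0b10000 = 16; 16 != 17 -> empty
(36,23): row=0b100100, col=0b10111, row AND col = 0b100 = 4; 4 != 23 -> empty
(50,19): row=0b110010, col=0b10011, row AND col = 0b10010 = 18; 18 != 19 -> empty
(60,32): row=0b111100, col=0b100000, row AND col = 0b100000 = 32; 32 == 32 -> filled
(103,107): col outside [0, 103] -> not filled
(135,124): row=0b10000111, col=0b1111100, row AND col = 0b100 = 4; 4 != 124 -> empty
(179,152): row=0b10110011, col=0b10011000, row AND col = 0b10010000 = 144; 144 != 152 -> empty
(103,3): row=0b1100111, col=0b11, row AND col = 0b11 = 3; 3 == 3 -> filled
(144,45): row=0b10010000, col=0b101101, row AND col = 0b0 = 0; 0 != 45 -> empty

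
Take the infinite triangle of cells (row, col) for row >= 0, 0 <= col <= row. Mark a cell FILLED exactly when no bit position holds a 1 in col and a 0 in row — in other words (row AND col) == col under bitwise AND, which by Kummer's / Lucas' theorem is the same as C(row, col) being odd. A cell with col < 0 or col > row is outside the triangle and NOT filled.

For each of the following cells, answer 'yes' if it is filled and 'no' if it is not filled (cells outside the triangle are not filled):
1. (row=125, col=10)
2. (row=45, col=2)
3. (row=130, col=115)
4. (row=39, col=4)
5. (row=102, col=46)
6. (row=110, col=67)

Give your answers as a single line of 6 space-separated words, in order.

Answer: no no no yes no no

Derivation:
(125,10): row=0b1111101, col=0b1010, row AND col = 0b1000 = 8; 8 != 10 -> empty
(45,2): row=0b101101, col=0b10, row AND col = 0b0 = 0; 0 != 2 -> empty
(130,115): row=0b10000010, col=0b1110011, row AND col = 0b10 = 2; 2 != 115 -> empty
(39,4): row=0b100111, col=0b100, row AND col = 0b100 = 4; 4 == 4 -> filled
(102,46): row=0b1100110, col=0b101110, row AND col = 0b100110 = 38; 38 != 46 -> empty
(110,67): row=0b1101110, col=0b1000011, row AND col = 0b1000010 = 66; 66 != 67 -> empty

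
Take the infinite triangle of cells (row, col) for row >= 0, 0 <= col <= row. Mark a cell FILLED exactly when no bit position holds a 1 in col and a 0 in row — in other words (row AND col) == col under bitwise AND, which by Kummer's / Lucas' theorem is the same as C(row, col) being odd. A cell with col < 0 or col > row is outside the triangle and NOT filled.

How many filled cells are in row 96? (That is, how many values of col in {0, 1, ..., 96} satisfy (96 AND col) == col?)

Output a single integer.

Answer: 4

Derivation:
96 in binary = 1100000
popcount(96) = number of 1-bits in 1100000 = 2
A col c satisfies (96 AND c) == c iff every set bit of c is also set in 96; each of the 2 set bits of 96 can independently be on or off in c.
count = 2^2 = 4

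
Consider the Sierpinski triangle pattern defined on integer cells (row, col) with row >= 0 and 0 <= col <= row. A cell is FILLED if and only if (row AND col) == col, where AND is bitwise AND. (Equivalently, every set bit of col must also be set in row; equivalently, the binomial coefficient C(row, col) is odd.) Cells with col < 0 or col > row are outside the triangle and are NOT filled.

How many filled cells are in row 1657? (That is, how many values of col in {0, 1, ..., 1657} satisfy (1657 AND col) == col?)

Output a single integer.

1657 in binary = 11001111001
popcount(1657) = number of 1-bits in 11001111001 = 7
A col c satisfies (1657 AND c) == c iff every set bit of c is also set in 1657; each of the 7 set bits of 1657 can independently be on or off in c.
count = 2^7 = 128

Answer: 128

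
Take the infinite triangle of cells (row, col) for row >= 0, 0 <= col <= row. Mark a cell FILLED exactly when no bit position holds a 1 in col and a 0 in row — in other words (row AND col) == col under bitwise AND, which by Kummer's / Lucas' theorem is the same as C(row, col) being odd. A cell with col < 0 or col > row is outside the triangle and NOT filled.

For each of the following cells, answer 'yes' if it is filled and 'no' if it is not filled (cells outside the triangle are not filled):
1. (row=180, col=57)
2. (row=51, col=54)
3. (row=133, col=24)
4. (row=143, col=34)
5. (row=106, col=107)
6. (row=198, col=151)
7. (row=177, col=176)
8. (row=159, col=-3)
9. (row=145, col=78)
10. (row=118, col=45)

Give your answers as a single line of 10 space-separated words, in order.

(180,57): row=0b10110100, col=0b111001, row AND col = 0b110000 = 48; 48 != 57 -> empty
(51,54): col outside [0, 51] -> not filled
(133,24): row=0b10000101, col=0b11000, row AND col = 0b0 = 0; 0 != 24 -> empty
(143,34): row=0b10001111, col=0b100010, row AND col = 0b10 = 2; 2 != 34 -> empty
(106,107): col outside [0, 106] -> not filled
(198,151): row=0b11000110, col=0b10010111, row AND col = 0b10000110 = 134; 134 != 151 -> empty
(177,176): row=0b10110001, col=0b10110000, row AND col = 0b10110000 = 176; 176 == 176 -> filled
(159,-3): col outside [0, 159] -> not filled
(145,78): row=0b10010001, col=0b1001110, row AND col = 0b0 = 0; 0 != 78 -> empty
(118,45): row=0b1110110, col=0b101101, row AND col = 0b100100 = 36; 36 != 45 -> empty

Answer: no no no no no no yes no no no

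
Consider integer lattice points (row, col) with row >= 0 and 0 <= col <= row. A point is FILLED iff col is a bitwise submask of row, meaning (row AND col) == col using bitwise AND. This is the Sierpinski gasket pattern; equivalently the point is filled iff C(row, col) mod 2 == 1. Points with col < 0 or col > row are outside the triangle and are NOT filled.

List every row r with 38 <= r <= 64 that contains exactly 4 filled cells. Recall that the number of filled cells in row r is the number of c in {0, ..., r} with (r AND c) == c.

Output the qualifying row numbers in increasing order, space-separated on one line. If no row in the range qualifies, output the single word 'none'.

Row r has 2^popcount(r) filled cells, so we need popcount(r) = log2(4) = 2.
Scan r = 38..64 and keep those with exactly 2 one-bits:
r=38=100110 popcount=3 -> skip
r=39=100111 popcount=4 -> skip
r=40=101000 popcount=2 -> KEEP
r=41=101001 popcount=3 -> skip
r=42=101010 popcount=3 -> skip
r=43=101011 popcount=4 -> skip
r=44=101100 popcount=3 -> skip
r=45=101101 popcount=4 -> skip
r=46=101110 popcount=4 -> skip
r=47=101111 popcount=5 -> skip
r=48=110000 popcount=2 -> KEEP
r=49=110001 popcount=3 -> skip
r=50=110010 popcount=3 -> skip
r=51=110011 popcount=4 -> skip
r=52=110100 popcount=3 -> skip
r=53=110101 popcount=4 -> skip
r=54=110110 popcount=4 -> skip
r=55=110111 popcount=5 -> skip
r=56=111000 popcount=3 -> skip
r=57=111001 popcount=4 -> skip
r=58=111010 popcount=4 -> skip
r=59=111011 popcount=5 -> skip
r=60=111100 popcount=4 -> skip
r=61=111101 popcount=5 -> skip
r=62=111110 popcount=5 -> skip
r=63=111111 popcount=6 -> skip
r=64=1000000 popcount=1 -> skip
Kept rows: 40 48

Answer: 40 48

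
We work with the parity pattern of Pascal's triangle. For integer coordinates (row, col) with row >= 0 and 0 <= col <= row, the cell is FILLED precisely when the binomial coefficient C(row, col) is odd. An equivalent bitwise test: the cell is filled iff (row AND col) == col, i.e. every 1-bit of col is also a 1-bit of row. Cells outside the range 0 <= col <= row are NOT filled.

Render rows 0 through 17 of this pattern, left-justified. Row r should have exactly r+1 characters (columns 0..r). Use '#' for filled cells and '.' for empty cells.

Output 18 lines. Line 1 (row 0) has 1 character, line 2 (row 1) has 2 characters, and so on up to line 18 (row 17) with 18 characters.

Answer: #
##
#.#
####
#...#
##..##
#.#.#.#
########
#.......#
##......##
#.#.....#.#
####....####
#...#...#...#
##..##..##..##
#.#.#.#.#.#.#.#
################
#...............#
##..............##

Derivation:
r0=0: #
r1=1: ##
r2=10: #.#
r3=11: ####
r4=100: #...#
r5=101: ##..##
r6=110: #.#.#.#
r7=111: ########
r8=1000: #.......#
r9=1001: ##......##
r10=1010: #.#.....#.#
r11=1011: ####....####
r12=1100: #...#...#...#
r13=1101: ##..##..##..##
r14=1110: #.#.#.#.#.#.#.#
r15=1111: ################
r16=10000: #...............#
r17=10001: ##..............##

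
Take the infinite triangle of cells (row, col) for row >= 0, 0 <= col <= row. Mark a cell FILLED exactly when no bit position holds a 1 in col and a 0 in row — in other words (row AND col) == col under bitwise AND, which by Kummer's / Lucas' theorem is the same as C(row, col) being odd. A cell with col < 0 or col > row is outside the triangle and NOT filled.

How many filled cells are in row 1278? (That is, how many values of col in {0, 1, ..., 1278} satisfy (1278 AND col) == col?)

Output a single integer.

Answer: 256

Derivation:
1278 in binary = 10011111110
popcount(1278) = number of 1-bits in 10011111110 = 8
A col c satisfies (1278 AND c) == c iff every set bit of c is also set in 1278; each of the 8 set bits of 1278 can independently be on or off in c.
count = 2^8 = 256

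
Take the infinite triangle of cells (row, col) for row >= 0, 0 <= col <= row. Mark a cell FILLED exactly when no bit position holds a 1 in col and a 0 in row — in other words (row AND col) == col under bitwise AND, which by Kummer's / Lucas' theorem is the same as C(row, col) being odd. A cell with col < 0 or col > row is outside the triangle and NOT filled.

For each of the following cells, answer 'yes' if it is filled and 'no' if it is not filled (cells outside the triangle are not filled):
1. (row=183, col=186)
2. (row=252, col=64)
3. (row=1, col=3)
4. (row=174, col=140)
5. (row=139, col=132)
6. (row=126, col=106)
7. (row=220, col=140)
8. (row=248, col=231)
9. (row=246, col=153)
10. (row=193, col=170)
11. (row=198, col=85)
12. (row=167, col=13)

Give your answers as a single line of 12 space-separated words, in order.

(183,186): col outside [0, 183] -> not filled
(252,64): row=0b11111100, col=0b1000000, row AND col = 0b1000000 = 64; 64 == 64 -> filled
(1,3): col outside [0, 1] -> not filled
(174,140): row=0b10101110, col=0b10001100, row AND col = 0b10001100 = 140; 140 == 140 -> filled
(139,132): row=0b10001011, col=0b10000100, row AND col = 0b10000000 = 128; 128 != 132 -> empty
(126,106): row=0b1111110, col=0b1101010, row AND col = 0b1101010 = 106; 106 == 106 -> filled
(220,140): row=0b11011100, col=0b10001100, row AND col = 0b10001100 = 140; 140 == 140 -> filled
(248,231): row=0b11111000, col=0b11100111, row AND col = 0b11100000 = 224; 224 != 231 -> empty
(246,153): row=0b11110110, col=0b10011001, row AND col = 0b10010000 = 144; 144 != 153 -> empty
(193,170): row=0b11000001, col=0b10101010, row AND col = 0b10000000 = 128; 128 != 170 -> empty
(198,85): row=0b11000110, col=0b1010101, row AND col = 0b1000100 = 68; 68 != 85 -> empty
(167,13): row=0b10100111, col=0b1101, row AND col = 0b101 = 5; 5 != 13 -> empty

Answer: no yes no yes no yes yes no no no no no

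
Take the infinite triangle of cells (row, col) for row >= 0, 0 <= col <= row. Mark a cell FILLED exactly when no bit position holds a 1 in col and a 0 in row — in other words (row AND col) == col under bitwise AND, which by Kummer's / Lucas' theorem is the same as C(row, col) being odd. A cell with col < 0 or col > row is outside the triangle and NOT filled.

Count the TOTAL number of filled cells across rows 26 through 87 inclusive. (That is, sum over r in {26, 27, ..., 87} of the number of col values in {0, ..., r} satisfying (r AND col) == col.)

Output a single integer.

Answer: 852

Derivation:
r26=11010 pc3: +8 =8
r27=11011 pc4: +16 =24
r28=11100 pc3: +8 =32
r29=11101 pc4: +16 =48
r30=11110 pc4: +16 =64
r31=11111 pc5: +32 =96
r32=100000 pc1: +2 =98
r33=100001 pc2: +4 =102
r34=100010 pc2: +4 =106
r35=100011 pc3: +8 =114
r36=100100 pc2: +4 =118
r37=100101 pc3: +8 =126
r38=100110 pc3: +8 =134
r39=100111 pc4: +16 =150
r40=101000 pc2: +4 =154
r41=101001 pc3: +8 =162
r42=101010 pc3: +8 =170
r43=101011 pc4: +16 =186
r44=101100 pc3: +8 =194
r45=101101 pc4: +16 =210
r46=101110 pc4: +16 =226
r47=101111 pc5: +32 =258
r48=110000 pc2: +4 =262
r49=110001 pc3: +8 =270
r50=110010 pc3: +8 =278
r51=110011 pc4: +16 =294
r52=110100 pc3: +8 =302
r53=110101 pc4: +16 =318
r54=110110 pc4: +16 =334
r55=110111 pc5: +32 =366
r56=111000 pc3: +8 =374
r57=111001 pc4: +16 =390
r58=111010 pc4: +16 =406
r59=111011 pc5: +32 =438
r60=111100 pc4: +16 =454
r61=111101 pc5: +32 =486
r62=111110 pc5: +32 =518
r63=111111 pc6: +64 =582
r64=1000000 pc1: +2 =584
r65=1000001 pc2: +4 =588
r66=1000010 pc2: +4 =592
r67=1000011 pc3: +8 =600
r68=1000100 pc2: +4 =604
r69=1000101 pc3: +8 =612
r70=1000110 pc3: +8 =620
r71=1000111 pc4: +16 =636
r72=1001000 pc2: +4 =640
r73=1001001 pc3: +8 =648
r74=1001010 pc3: +8 =656
r75=1001011 pc4: +16 =672
r76=1001100 pc3: +8 =680
r77=1001101 pc4: +16 =696
r78=1001110 pc4: +16 =712
r79=1001111 pc5: +32 =744
r80=1010000 pc2: +4 =748
r81=1010001 pc3: +8 =756
r82=1010010 pc3: +8 =764
r83=1010011 pc4: +16 =780
r84=1010100 pc3: +8 =788
r85=1010101 pc4: +16 =804
r86=1010110 pc4: +16 =820
r87=1010111 pc5: +32 =852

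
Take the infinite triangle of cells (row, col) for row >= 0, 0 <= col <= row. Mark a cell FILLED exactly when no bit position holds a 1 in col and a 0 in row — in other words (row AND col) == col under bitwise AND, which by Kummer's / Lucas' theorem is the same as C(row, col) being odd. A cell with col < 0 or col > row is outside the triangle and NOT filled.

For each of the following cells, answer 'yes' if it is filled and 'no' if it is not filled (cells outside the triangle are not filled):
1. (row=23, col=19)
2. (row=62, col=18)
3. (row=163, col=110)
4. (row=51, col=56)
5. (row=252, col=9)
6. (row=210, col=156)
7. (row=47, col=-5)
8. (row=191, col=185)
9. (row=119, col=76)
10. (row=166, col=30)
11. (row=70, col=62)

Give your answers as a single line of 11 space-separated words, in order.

(23,19): row=0b10111, col=0b10011, row AND col = 0b10011 = 19; 19 == 19 -> filled
(62,18): row=0b111110, col=0b10010, row AND col = 0b10010 = 18; 18 == 18 -> filled
(163,110): row=0b10100011, col=0b1101110, row AND col = 0b100010 = 34; 34 != 110 -> empty
(51,56): col outside [0, 51] -> not filled
(252,9): row=0b11111100, col=0b1001, row AND col = 0b1000 = 8; 8 != 9 -> empty
(210,156): row=0b11010010, col=0b10011100, row AND col = 0b10010000 = 144; 144 != 156 -> empty
(47,-5): col outside [0, 47] -> not filled
(191,185): row=0b10111111, col=0b10111001, row AND col = 0b10111001 = 185; 185 == 185 -> filled
(119,76): row=0b1110111, col=0b1001100, row AND col = 0b1000100 = 68; 68 != 76 -> empty
(166,30): row=0b10100110, col=0b11110, row AND col = 0b110 = 6; 6 != 30 -> empty
(70,62): row=0b1000110, col=0b111110, row AND col = 0b110 = 6; 6 != 62 -> empty

Answer: yes yes no no no no no yes no no no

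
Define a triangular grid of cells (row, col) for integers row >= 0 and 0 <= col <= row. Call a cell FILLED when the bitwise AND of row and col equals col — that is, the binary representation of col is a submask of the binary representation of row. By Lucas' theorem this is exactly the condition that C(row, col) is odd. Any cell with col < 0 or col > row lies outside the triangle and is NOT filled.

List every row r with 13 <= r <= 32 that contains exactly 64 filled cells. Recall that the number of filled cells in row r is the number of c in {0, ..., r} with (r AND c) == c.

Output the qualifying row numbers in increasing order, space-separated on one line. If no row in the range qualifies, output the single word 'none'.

Answer: none

Derivation:
Row r has 2^popcount(r) filled cells, so we need popcount(r) = log2(64) = 6.
Scan r = 13..32 and keep those with exactly 6 one-bits:
r=13=1101 popcount=3 -> skip
r=14=1110 popcount=3 -> skip
r=15=1111 popcount=4 -> skip
r=16=10000 popcount=1 -> skip
r=17=10001 popcount=2 -> skip
r=18=10010 popcount=2 -> skip
r=19=10011 popcount=3 -> skip
r=20=10100 popcount=2 -> skip
r=21=10101 popcount=3 -> skip
r=22=10110 popcount=3 -> skip
r=23=10111 popcount=4 -> skip
r=24=11000 popcount=2 -> skip
r=25=11001 popcount=3 -> skip
r=26=11010 popcount=3 -> skip
r=27=11011 popcount=4 -> skip
r=28=11100 popcount=3 -> skip
r=29=11101 popcount=4 -> skip
r=30=11110 popcount=4 -> skip
r=31=11111 popcount=5 -> skip
r=32=100000 popcount=1 -> skip
Kept rows: none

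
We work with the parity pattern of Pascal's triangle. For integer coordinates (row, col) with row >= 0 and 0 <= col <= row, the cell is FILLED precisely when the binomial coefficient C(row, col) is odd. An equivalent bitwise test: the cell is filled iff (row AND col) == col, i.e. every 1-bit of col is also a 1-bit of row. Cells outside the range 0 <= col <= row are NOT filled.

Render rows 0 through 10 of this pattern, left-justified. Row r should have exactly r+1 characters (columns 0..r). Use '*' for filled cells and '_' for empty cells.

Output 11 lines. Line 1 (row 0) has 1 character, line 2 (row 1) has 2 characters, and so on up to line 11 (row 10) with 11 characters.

r0=0: *
r1=1: **
r2=10: *_*
r3=11: ****
r4=100: *___*
r5=101: **__**
r6=110: *_*_*_*
r7=111: ********
r8=1000: *_______*
r9=1001: **______**
r10=1010: *_*_____*_*

Answer: *
**
*_*
****
*___*
**__**
*_*_*_*
********
*_______*
**______**
*_*_____*_*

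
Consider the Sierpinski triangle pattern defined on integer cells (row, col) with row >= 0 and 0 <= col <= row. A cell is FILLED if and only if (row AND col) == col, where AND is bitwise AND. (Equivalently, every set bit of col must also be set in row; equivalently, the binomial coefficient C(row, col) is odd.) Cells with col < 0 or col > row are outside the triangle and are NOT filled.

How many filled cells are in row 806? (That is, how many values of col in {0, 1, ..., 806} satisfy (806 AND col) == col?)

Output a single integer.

Answer: 32

Derivation:
806 in binary = 1100100110
popcount(806) = number of 1-bits in 1100100110 = 5
A col c satisfies (806 AND c) == c iff every set bit of c is also set in 806; each of the 5 set bits of 806 can independently be on or off in c.
count = 2^5 = 32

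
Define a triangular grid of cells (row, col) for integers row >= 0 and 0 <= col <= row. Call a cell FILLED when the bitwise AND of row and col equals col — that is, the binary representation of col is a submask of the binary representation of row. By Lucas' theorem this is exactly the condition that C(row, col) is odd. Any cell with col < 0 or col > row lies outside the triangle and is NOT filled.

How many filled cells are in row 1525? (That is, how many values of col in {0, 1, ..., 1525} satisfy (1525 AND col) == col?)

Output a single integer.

Answer: 256

Derivation:
1525 in binary = 10111110101
popcount(1525) = number of 1-bits in 10111110101 = 8
A col c satisfies (1525 AND c) == c iff every set bit of c is also set in 1525; each of the 8 set bits of 1525 can independently be on or off in c.
count = 2^8 = 256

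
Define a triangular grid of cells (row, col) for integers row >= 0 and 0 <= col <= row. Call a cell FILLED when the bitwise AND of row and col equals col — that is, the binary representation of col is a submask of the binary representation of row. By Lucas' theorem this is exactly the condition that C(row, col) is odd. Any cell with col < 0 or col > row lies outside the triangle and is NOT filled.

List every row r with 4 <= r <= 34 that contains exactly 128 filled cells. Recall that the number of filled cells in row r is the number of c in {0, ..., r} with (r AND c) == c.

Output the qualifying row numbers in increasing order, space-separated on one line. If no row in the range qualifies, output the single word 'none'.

Row r has 2^popcount(r) filled cells, so we need popcount(r) = log2(128) = 7.
Scan r = 4..34 and keep those with exactly 7 one-bits:
r=4=100 popcount=1 -> skip
r=5=101 popcount=2 -> skip
r=6=110 popcount=2 -> skip
r=7=111 popcount=3 -> skip
r=8=1000 popcount=1 -> skip
r=9=1001 popcount=2 -> skip
r=10=1010 popcount=2 -> skip
r=11=1011 popcount=3 -> skip
r=12=1100 popcount=2 -> skip
r=13=1101 popcount=3 -> skip
r=14=1110 popcount=3 -> skip
r=15=1111 popcount=4 -> skip
r=16=10000 popcount=1 -> skip
r=17=10001 popcount=2 -> skip
r=18=10010 popcount=2 -> skip
r=19=10011 popcount=3 -> skip
r=20=10100 popcount=2 -> skip
r=21=10101 popcount=3 -> skip
r=22=10110 popcount=3 -> skip
r=23=10111 popcount=4 -> skip
r=24=11000 popcount=2 -> skip
r=25=11001 popcount=3 -> skip
r=26=11010 popcount=3 -> skip
r=27=11011 popcount=4 -> skip
r=28=11100 popcount=3 -> skip
r=29=11101 popcount=4 -> skip
r=30=11110 popcount=4 -> skip
r=31=11111 popcount=5 -> skip
r=32=100000 popcount=1 -> skip
r=33=100001 popcount=2 -> skip
r=34=100010 popcount=2 -> skip
Kept rows: none

Answer: none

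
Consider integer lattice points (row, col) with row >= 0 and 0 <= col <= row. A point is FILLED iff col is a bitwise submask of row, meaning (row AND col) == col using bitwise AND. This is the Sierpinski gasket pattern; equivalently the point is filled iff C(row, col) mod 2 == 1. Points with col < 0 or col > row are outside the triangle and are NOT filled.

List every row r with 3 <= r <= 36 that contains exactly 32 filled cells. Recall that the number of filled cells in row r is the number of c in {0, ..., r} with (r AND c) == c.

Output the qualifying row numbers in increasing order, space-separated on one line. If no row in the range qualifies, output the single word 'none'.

Answer: 31

Derivation:
Row r has 2^popcount(r) filled cells, so we need popcount(r) = log2(32) = 5.
Scan r = 3..36 and keep those with exactly 5 one-bits:
r=3=11 popcount=2 -> skip
r=4=100 popcount=1 -> skip
r=5=101 popcount=2 -> skip
r=6=110 popcount=2 -> skip
r=7=111 popcount=3 -> skip
r=8=1000 popcount=1 -> skip
r=9=1001 popcount=2 -> skip
r=10=1010 popcount=2 -> skip
r=11=1011 popcount=3 -> skip
r=12=1100 popcount=2 -> skip
r=13=1101 popcount=3 -> skip
r=14=1110 popcount=3 -> skip
r=15=1111 popcount=4 -> skip
r=16=10000 popcount=1 -> skip
r=17=10001 popcount=2 -> skip
r=18=10010 popcount=2 -> skip
r=19=10011 popcount=3 -> skip
r=20=10100 popcount=2 -> skip
r=21=10101 popcount=3 -> skip
r=22=10110 popcount=3 -> skip
r=23=10111 popcount=4 -> skip
r=24=11000 popcount=2 -> skip
r=25=11001 popcount=3 -> skip
r=26=11010 popcount=3 -> skip
r=27=11011 popcount=4 -> skip
r=28=11100 popcount=3 -> skip
r=29=11101 popcount=4 -> skip
r=30=11110 popcount=4 -> skip
r=31=11111 popcount=5 -> KEEP
r=32=100000 popcount=1 -> skip
r=33=100001 popcount=2 -> skip
r=34=100010 popcount=2 -> skip
r=35=100011 popcount=3 -> skip
r=36=100100 popcount=2 -> skip
Kept rows: 31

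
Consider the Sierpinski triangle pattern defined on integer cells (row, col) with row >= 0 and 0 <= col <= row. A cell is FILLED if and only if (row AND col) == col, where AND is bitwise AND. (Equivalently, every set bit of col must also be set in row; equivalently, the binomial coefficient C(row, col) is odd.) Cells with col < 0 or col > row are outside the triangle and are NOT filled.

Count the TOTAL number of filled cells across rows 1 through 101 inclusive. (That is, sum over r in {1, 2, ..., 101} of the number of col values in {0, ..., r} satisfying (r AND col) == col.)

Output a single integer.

r1=1 pc1: +2 =2
r2=10 pc1: +2 =4
r3=11 pc2: +4 =8
r4=100 pc1: +2 =10
r5=101 pc2: +4 =14
r6=110 pc2: +4 =18
r7=111 pc3: +8 =26
r8=1000 pc1: +2 =28
r9=1001 pc2: +4 =32
r10=1010 pc2: +4 =36
r11=1011 pc3: +8 =44
r12=1100 pc2: +4 =48
r13=1101 pc3: +8 =56
r14=1110 pc3: +8 =64
r15=1111 pc4: +16 =80
r16=10000 pc1: +2 =82
r17=10001 pc2: +4 =86
r18=10010 pc2: +4 =90
r19=10011 pc3: +8 =98
r20=10100 pc2: +4 =102
r21=10101 pc3: +8 =110
r22=10110 pc3: +8 =118
r23=10111 pc4: +16 =134
r24=11000 pc2: +4 =138
r25=11001 pc3: +8 =146
r26=11010 pc3: +8 =154
r27=11011 pc4: +16 =170
r28=11100 pc3: +8 =178
r29=11101 pc4: +16 =194
r30=11110 pc4: +16 =210
r31=11111 pc5: +32 =242
r32=100000 pc1: +2 =244
r33=100001 pc2: +4 =248
r34=100010 pc2: +4 =252
r35=100011 pc3: +8 =260
r36=100100 pc2: +4 =264
r37=100101 pc3: +8 =272
r38=100110 pc3: +8 =280
r39=100111 pc4: +16 =296
r40=101000 pc2: +4 =300
r41=101001 pc3: +8 =308
r42=101010 pc3: +8 =316
r43=101011 pc4: +16 =332
r44=101100 pc3: +8 =340
r45=101101 pc4: +16 =356
r46=101110 pc4: +16 =372
r47=101111 pc5: +32 =404
r48=110000 pc2: +4 =408
r49=110001 pc3: +8 =416
r50=110010 pc3: +8 =424
r51=110011 pc4: +16 =440
r52=110100 pc3: +8 =448
r53=110101 pc4: +16 =464
r54=110110 pc4: +16 =480
r55=110111 pc5: +32 =512
r56=111000 pc3: +8 =520
r57=111001 pc4: +16 =536
r58=111010 pc4: +16 =552
r59=111011 pc5: +32 =584
r60=111100 pc4: +16 =600
r61=111101 pc5: +32 =632
r62=111110 pc5: +32 =664
r63=111111 pc6: +64 =728
r64=1000000 pc1: +2 =730
r65=1000001 pc2: +4 =734
r66=1000010 pc2: +4 =738
r67=1000011 pc3: +8 =746
r68=1000100 pc2: +4 =750
r69=1000101 pc3: +8 =758
r70=1000110 pc3: +8 =766
r71=1000111 pc4: +16 =782
r72=1001000 pc2: +4 =786
r73=1001001 pc3: +8 =794
r74=1001010 pc3: +8 =802
r75=1001011 pc4: +16 =818
r76=1001100 pc3: +8 =826
r77=1001101 pc4: +16 =842
r78=1001110 pc4: +16 =858
r79=1001111 pc5: +32 =890
r80=1010000 pc2: +4 =894
r81=1010001 pc3: +8 =902
r82=1010010 pc3: +8 =910
r83=1010011 pc4: +16 =926
r84=1010100 pc3: +8 =934
r85=1010101 pc4: +16 =950
r86=1010110 pc4: +16 =966
r87=1010111 pc5: +32 =998
r88=1011000 pc3: +8 =1006
r89=1011001 pc4: +16 =1022
r90=1011010 pc4: +16 =1038
r91=1011011 pc5: +32 =1070
r92=1011100 pc4: +16 =1086
r93=1011101 pc5: +32 =1118
r94=1011110 pc5: +32 =1150
r95=1011111 pc6: +64 =1214
r96=1100000 pc2: +4 =1218
r97=1100001 pc3: +8 =1226
r98=1100010 pc3: +8 =1234
r99=1100011 pc4: +16 =1250
r100=1100100 pc3: +8 =1258
r101=1100101 pc4: +16 =1274

Answer: 1274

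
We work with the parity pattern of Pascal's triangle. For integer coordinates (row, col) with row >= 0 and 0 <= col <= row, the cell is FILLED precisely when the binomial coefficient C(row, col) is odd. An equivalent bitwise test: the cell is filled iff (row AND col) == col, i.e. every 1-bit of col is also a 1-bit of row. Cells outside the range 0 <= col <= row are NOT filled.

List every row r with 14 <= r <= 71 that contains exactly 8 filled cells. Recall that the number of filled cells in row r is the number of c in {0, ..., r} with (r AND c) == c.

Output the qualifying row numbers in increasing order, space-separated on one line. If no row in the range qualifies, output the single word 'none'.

Row r has 2^popcount(r) filled cells, so we need popcount(r) = log2(8) = 3.
Scan r = 14..71 and keep those with exactly 3 one-bits:
r=14=1110 popcount=3 -> KEEP
r=15=1111 popcount=4 -> skip
r=16=10000 popcount=1 -> skip
r=17=10001 popcount=2 -> skip
r=18=10010 popcount=2 -> skip
r=19=10011 popcount=3 -> KEEP
r=20=10100 popcount=2 -> skip
r=21=10101 popcount=3 -> KEEP
r=22=10110 popcount=3 -> KEEP
r=23=10111 popcount=4 -> skip
r=24=11000 popcount=2 -> skip
r=25=11001 popcount=3 -> KEEP
r=26=11010 popcount=3 -> KEEP
r=27=11011 popcount=4 -> skip
r=28=11100 popcount=3 -> KEEP
r=29=11101 popcount=4 -> skip
r=30=11110 popcount=4 -> skip
r=31=11111 popcount=5 -> skip
r=32=100000 popcount=1 -> skip
r=33=100001 popcount=2 -> skip
r=34=100010 popcount=2 -> skip
r=35=100011 popcount=3 -> KEEP
r=36=100100 popcount=2 -> skip
r=37=100101 popcount=3 -> KEEP
r=38=100110 popcount=3 -> KEEP
r=39=100111 popcount=4 -> skip
r=40=101000 popcount=2 -> skip
r=41=101001 popcount=3 -> KEEP
r=42=101010 popcount=3 -> KEEP
r=43=101011 popcount=4 -> skip
r=44=101100 popcount=3 -> KEEP
r=45=101101 popcount=4 -> skip
r=46=101110 popcount=4 -> skip
r=47=101111 popcount=5 -> skip
r=48=110000 popcount=2 -> skip
r=49=110001 popcount=3 -> KEEP
r=50=110010 popcount=3 -> KEEP
r=51=110011 popcount=4 -> skip
r=52=110100 popcount=3 -> KEEP
r=53=110101 popcount=4 -> skip
r=54=110110 popcount=4 -> skip
r=55=110111 popcount=5 -> skip
r=56=111000 popcount=3 -> KEEP
r=57=111001 popcount=4 -> skip
r=58=111010 popcount=4 -> skip
r=59=111011 popcount=5 -> skip
r=60=111100 popcount=4 -> skip
r=61=111101 popcount=5 -> skip
r=62=111110 popcount=5 -> skip
r=63=111111 popcount=6 -> skip
r=64=1000000 popcount=1 -> skip
r=65=1000001 popcount=2 -> skip
r=66=1000010 popcount=2 -> skip
r=67=1000011 popcount=3 -> KEEP
r=68=1000100 popcount=2 -> skip
r=69=1000101 popcount=3 -> KEEP
r=70=1000110 popcount=3 -> KEEP
r=71=1000111 popcount=4 -> skip
Kept rows: 14 19 21 22 25 26 28 35 37 38 41 42 44 49 50 52 56 67 69 70

Answer: 14 19 21 22 25 26 28 35 37 38 41 42 44 49 50 52 56 67 69 70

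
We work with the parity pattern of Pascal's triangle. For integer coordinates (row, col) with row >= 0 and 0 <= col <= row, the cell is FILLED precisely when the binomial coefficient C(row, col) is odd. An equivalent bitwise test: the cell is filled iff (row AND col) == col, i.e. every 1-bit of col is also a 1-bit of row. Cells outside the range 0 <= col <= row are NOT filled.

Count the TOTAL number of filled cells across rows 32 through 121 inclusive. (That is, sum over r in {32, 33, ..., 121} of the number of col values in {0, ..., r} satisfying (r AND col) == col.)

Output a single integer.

r32=100000 pc1: +2 =2
r33=100001 pc2: +4 =6
r34=100010 pc2: +4 =10
r35=100011 pc3: +8 =18
r36=100100 pc2: +4 =22
r37=100101 pc3: +8 =30
r38=100110 pc3: +8 =38
r39=100111 pc4: +16 =54
r40=101000 pc2: +4 =58
r41=101001 pc3: +8 =66
r42=101010 pc3: +8 =74
r43=101011 pc4: +16 =90
r44=101100 pc3: +8 =98
r45=101101 pc4: +16 =114
r46=101110 pc4: +16 =130
r47=101111 pc5: +32 =162
r48=110000 pc2: +4 =166
r49=110001 pc3: +8 =174
r50=110010 pc3: +8 =182
r51=110011 pc4: +16 =198
r52=110100 pc3: +8 =206
r53=110101 pc4: +16 =222
r54=110110 pc4: +16 =238
r55=110111 pc5: +32 =270
r56=111000 pc3: +8 =278
r57=111001 pc4: +16 =294
r58=111010 pc4: +16 =310
r59=111011 pc5: +32 =342
r60=111100 pc4: +16 =358
r61=111101 pc5: +32 =390
r62=111110 pc5: +32 =422
r63=111111 pc6: +64 =486
r64=1000000 pc1: +2 =488
r65=1000001 pc2: +4 =492
r66=1000010 pc2: +4 =496
r67=1000011 pc3: +8 =504
r68=1000100 pc2: +4 =508
r69=1000101 pc3: +8 =516
r70=1000110 pc3: +8 =524
r71=1000111 pc4: +16 =540
r72=1001000 pc2: +4 =544
r73=1001001 pc3: +8 =552
r74=1001010 pc3: +8 =560
r75=1001011 pc4: +16 =576
r76=1001100 pc3: +8 =584
r77=1001101 pc4: +16 =600
r78=1001110 pc4: +16 =616
r79=1001111 pc5: +32 =648
r80=1010000 pc2: +4 =652
r81=1010001 pc3: +8 =660
r82=1010010 pc3: +8 =668
r83=1010011 pc4: +16 =684
r84=1010100 pc3: +8 =692
r85=1010101 pc4: +16 =708
r86=1010110 pc4: +16 =724
r87=1010111 pc5: +32 =756
r88=1011000 pc3: +8 =764
r89=1011001 pc4: +16 =780
r90=1011010 pc4: +16 =796
r91=1011011 pc5: +32 =828
r92=1011100 pc4: +16 =844
r93=1011101 pc5: +32 =876
r94=1011110 pc5: +32 =908
r95=1011111 pc6: +64 =972
r96=1100000 pc2: +4 =976
r97=1100001 pc3: +8 =984
r98=1100010 pc3: +8 =992
r99=1100011 pc4: +16 =1008
r100=1100100 pc3: +8 =1016
r101=1100101 pc4: +16 =1032
r102=1100110 pc4: +16 =1048
r103=1100111 pc5: +32 =1080
r104=1101000 pc3: +8 =1088
r105=1101001 pc4: +16 =1104
r106=1101010 pc4: +16 =1120
r107=1101011 pc5: +32 =1152
r108=1101100 pc4: +16 =1168
r109=1101101 pc5: +32 =1200
r110=1101110 pc5: +32 =1232
r111=1101111 pc6: +64 =1296
r112=1110000 pc3: +8 =1304
r113=1110001 pc4: +16 =1320
r114=1110010 pc4: +16 =1336
r115=1110011 pc5: +32 =1368
r116=1110100 pc4: +16 =1384
r117=1110101 pc5: +32 =1416
r118=1110110 pc5: +32 =1448
r119=1110111 pc6: +64 =1512
r120=1111000 pc4: +16 =1528
r121=1111001 pc5: +32 =1560

Answer: 1560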